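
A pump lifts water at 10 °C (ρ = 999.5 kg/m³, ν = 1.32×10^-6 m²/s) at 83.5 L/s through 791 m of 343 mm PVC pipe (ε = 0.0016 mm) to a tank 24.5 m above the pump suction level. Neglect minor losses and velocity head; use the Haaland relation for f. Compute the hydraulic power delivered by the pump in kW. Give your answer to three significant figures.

P_hyd ≈ 21.2 kW

V = 4Q/(πD²) = 0.9037 m/s; Re = 2.35×10^5; ε/D = 4.66×10^-6; f = 0.01506
h_f = f(L/D)V²/2g = 1.445 m
Total head H = z + h_f = 24.5 + 1.445 = 25.95 m
P_hyd = ρgQH = 999.5·9.81·0.0835·25.95 = 21.24 kW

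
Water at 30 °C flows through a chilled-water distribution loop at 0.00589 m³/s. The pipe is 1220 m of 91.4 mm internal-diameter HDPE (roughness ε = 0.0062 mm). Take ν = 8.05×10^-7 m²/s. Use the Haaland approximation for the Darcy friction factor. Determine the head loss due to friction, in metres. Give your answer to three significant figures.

V = 4Q/(πD²) = 4·0.00589/(π·0.0914²) = 0.8977 m/s
Re = VD/ν = 0.8977·0.0914/8.05×10^-7 = 1.02×10^5 → turbulent
ε/D = 0.0062/91.4 = 6.78×10^-5
Haaland: f = 0.01805
h_f = f(L/D)V²/(2g) = 0.01805·(1220/0.0914)·0.8977²/(2·9.81) = 9.895 m

h_f ≈ 9.89 m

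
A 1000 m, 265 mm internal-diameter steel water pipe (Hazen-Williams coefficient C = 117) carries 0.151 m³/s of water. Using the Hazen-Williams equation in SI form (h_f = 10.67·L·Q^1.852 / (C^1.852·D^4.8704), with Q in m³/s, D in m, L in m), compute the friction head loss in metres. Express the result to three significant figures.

h_f = 10.67·1000·0.151^1.852 / (117^1.852·0.265^4.8704) = 30.65 m

h_f ≈ 30.6 m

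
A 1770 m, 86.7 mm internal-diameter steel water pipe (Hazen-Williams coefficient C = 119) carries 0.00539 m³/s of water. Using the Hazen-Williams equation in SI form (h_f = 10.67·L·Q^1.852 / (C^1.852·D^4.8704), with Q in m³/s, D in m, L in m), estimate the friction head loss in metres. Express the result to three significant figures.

h_f = 10.67·1770·0.00539^1.852 / (119^1.852·0.0867^4.8704) = 25.32 m

h_f ≈ 25.3 m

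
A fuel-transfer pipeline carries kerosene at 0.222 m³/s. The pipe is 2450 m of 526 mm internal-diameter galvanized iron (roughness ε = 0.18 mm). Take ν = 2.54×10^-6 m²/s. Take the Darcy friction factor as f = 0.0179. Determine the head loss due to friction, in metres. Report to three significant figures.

h_f ≈ 4.44 m

V = 4Q/(πD²) = 4·0.222/(π·0.526²) = 1.022 m/s
h_f = f(L/D)V²/(2g) = 0.01790·(2450/0.526)·1.022²/(2·9.81) = 4.435 m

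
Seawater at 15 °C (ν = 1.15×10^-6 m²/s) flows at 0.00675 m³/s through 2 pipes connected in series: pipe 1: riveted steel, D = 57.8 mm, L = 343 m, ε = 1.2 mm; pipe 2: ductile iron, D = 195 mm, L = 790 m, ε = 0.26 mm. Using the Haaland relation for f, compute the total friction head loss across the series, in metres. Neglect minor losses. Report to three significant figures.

Pipe 1: V = 2.573 m/s, Re = 1.29×10^5, ε/D = 0.0208, f = 0.04973, h_1 = f(L/D)V²/2g = 99.54 m
Pipe 2: V = 0.2260 m/s, Re = 3.83×10^4, ε/D = 0.00133, f = 0.02548, h_2 = f(L/D)V²/2g = 0.2687 m
Series → Q common, losses add: H = Σh = 99.81 m

H ≈ 99.8 m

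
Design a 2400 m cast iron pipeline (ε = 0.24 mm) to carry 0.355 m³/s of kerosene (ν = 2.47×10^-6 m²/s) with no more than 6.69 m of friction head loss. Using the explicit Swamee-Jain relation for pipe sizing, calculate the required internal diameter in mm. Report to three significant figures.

Swamee-Jain (Type III): D = 0.66·[ε^1.25·(LQ²/(gh_f))^4.75 + ν·Q^9.4·(L/(gh_f))^5.2]^0.04
LQ²/(gh_f) = 4.609; L/(gh_f) = 36.57
Term 1 = ε^1.25·(…)^4.75 = 0.0424; Term 2 = ν·Q^9.4·(…)^5.2 = 0.0196
D = 0.66·(0.0424 + 0.0196)^0.04 = 0.5905 m = 591 mm
Check: V = 1.30 m/s, Re = 3.10×10^5, f = 0.01772, h_f = 6.17 m ≈ 6.69 m ✓

D ≈ 591 mm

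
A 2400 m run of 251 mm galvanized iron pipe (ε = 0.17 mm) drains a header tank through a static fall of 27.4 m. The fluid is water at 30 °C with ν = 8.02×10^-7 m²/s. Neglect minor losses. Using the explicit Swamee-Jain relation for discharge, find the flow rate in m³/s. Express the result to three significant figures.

Swamee-Jain (Type II): Q = -0.965·√(gD⁵h_f/L)·ln[ε/(3.7D) + √(3.17ν²L/(gD³h_f))]
√(gD⁵h_f/L) = √(9.81·0.251⁵·27.4/2400) = 0.01056
ε/(3.7D) = 1.83×10^-4; √(3.17ν²L/(gD³h_f)) = 3.39×10^-5
Q = -0.965·0.01056·ln(2.170×10^-4) = 0.08599 m³/s
Check: V = 1.74 m/s, Re = 5.44×10^5, f = 0.01874, h_f = 27.6 m ≈ 27.4 m ✓

Q ≈ 0.0860 m³/s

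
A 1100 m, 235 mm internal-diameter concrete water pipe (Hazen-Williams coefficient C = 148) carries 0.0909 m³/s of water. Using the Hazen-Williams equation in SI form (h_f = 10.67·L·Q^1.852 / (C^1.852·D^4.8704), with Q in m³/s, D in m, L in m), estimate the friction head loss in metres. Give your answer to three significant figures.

h_f ≈ 15.3 m

h_f = 10.67·1100·0.0909^1.852 / (148^1.852·0.235^4.8704) = 15.30 m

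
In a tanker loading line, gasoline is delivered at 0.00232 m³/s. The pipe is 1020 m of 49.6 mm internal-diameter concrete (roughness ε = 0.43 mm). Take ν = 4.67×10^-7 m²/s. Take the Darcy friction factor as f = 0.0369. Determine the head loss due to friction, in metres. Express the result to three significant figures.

h_f ≈ 55.8 m

V = 4Q/(πD²) = 4·0.00232/(π·0.0496²) = 1.201 m/s
h_f = f(L/D)V²/(2g) = 0.03690·(1020/0.0496)·1.201²/(2·9.81) = 55.76 m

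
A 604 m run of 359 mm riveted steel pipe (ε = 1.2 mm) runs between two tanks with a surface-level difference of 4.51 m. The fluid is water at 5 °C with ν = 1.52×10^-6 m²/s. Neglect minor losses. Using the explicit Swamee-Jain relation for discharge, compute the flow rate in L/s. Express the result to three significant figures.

Q ≈ 140 L/s

Swamee-Jain (Type II): Q = -0.965·√(gD⁵h_f/L)·ln[ε/(3.7D) + √(3.17ν²L/(gD³h_f))]
√(gD⁵h_f/L) = √(9.81·0.359⁵·4.51/604) = 0.02090
ε/(3.7D) = 9.03×10^-4; √(3.17ν²L/(gD³h_f)) = 4.65×10^-5
Q = -0.965·0.02090·ln(9.499×10^-4) = 0.1404 m³/s
Check: V = 1.39 m/s, Re = 3.27×10^5, f = 0.02750, h_f = 4.53 m ≈ 4.51 m ✓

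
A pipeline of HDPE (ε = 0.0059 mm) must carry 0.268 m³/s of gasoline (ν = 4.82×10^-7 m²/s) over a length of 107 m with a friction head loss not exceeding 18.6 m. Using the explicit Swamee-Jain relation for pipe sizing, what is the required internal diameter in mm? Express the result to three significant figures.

Swamee-Jain (Type III): D = 0.66·[ε^1.25·(LQ²/(gh_f))^4.75 + ν·Q^9.4·(L/(gh_f))^5.2]^0.04
LQ²/(gh_f) = 0.04212; L/(gh_f) = 0.5864
Term 1 = ε^1.25·(…)^4.75 = 8.51×10^-14; Term 2 = ν·Q^9.4·(…)^5.2 = 1.27×10^-13
D = 0.66·(8.51×10^-14 + 1.27×10^-13)^0.04 = 0.2054 m = 205 mm
Check: V = 8.09 m/s, Re = 3.45×10^6, f = 0.01078, h_f = 18.7 m ≈ 18.6 m ✓

D ≈ 205 mm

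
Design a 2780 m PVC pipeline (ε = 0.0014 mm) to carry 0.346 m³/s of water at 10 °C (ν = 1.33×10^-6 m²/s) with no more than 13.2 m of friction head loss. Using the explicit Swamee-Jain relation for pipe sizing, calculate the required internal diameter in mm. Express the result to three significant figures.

Swamee-Jain (Type III): D = 0.66·[ε^1.25·(LQ²/(gh_f))^4.75 + ν·Q^9.4·(L/(gh_f))^5.2]^0.04
LQ²/(gh_f) = 2.570; L/(gh_f) = 21.47
Term 1 = ε^1.25·(…)^4.75 = 4.27×10^-6; Term 2 = ν·Q^9.4·(…)^5.2 = 5.21×10^-4
D = 0.66·(4.27×10^-6 + 5.21×10^-4)^0.04 = 0.4879 m = 488 mm
Check: V = 1.85 m/s, Re = 6.79×10^5, f = 0.01246, h_f = 12.4 m ≈ 13.2 m ✓

D ≈ 488 mm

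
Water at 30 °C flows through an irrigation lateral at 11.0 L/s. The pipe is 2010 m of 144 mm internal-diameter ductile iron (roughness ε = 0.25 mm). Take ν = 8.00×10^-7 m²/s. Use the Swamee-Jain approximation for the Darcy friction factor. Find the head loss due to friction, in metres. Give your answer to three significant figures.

h_f ≈ 7.89 m

V = 4Q/(πD²) = 4·0.0110/(π·0.144²) = 0.6754 m/s
Re = VD/ν = 0.6754·0.144/8.00×10^-7 = 1.22×10^5 → turbulent
ε/D = 0.25/144 = 0.00174
Swamee-Jain: f = 0.02431
h_f = f(L/D)V²/(2g) = 0.02431·(2010/0.144)·0.6754²/(2·9.81) = 7.891 m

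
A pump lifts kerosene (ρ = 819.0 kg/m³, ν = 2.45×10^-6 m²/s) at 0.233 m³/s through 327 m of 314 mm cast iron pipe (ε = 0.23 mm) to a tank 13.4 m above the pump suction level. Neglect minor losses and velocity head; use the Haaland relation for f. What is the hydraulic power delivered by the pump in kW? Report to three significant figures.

P_hyd ≈ 42.3 kW

V = 4Q/(πD²) = 3.009 m/s; Re = 3.86×10^5; ε/D = 7.32×10^-4; f = 0.01909
h_f = f(L/D)V²/2g = 9.175 m
Total head H = z + h_f = 13.4 + 9.175 = 22.58 m
P_hyd = ρgQH = 819.0·9.81·0.233·22.58 = 42.26 kW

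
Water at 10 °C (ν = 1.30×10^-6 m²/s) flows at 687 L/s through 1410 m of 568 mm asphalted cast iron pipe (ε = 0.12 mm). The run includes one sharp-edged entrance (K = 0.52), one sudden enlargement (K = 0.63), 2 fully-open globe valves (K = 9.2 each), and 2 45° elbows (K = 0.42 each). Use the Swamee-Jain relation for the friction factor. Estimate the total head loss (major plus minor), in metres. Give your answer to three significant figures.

H_L ≈ 21.4 m

V = 4Q/(πD²) = 2.711 m/s; V²/2g = 0.3747 m
Re = 1.18×10^6, ε/D = 2.11×10^-4 → f = 0.01476 (Swamee-Jain)
Major: h_f = f(L/D)·V²/2g = 0.01476·2482·0.3747 = 13.73 m
Minor: ΣK = 20.4; h_m = ΣK·V²/2g = 7.639 m
Total H_L = 13.73 + 7.639 = 21.37 m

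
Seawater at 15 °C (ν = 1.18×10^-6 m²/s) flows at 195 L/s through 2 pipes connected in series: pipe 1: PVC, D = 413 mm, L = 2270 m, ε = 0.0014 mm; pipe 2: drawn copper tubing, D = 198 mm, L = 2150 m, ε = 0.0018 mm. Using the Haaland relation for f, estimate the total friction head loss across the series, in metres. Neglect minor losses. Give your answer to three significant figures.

H ≈ 266 m

Pipe 1: V = 1.456 m/s, Re = 5.09×10^5, ε/D = 3.39×10^-6, f = 0.01306, h_1 = f(L/D)V²/2g = 7.750 m
Pipe 2: V = 6.333 m/s, Re = 1.06×10^6, ε/D = 9.09×10^-6, f = 0.01164, h_2 = f(L/D)V²/2g = 258.4 m
Series → Q common, losses add: H = Σh = 266.1 m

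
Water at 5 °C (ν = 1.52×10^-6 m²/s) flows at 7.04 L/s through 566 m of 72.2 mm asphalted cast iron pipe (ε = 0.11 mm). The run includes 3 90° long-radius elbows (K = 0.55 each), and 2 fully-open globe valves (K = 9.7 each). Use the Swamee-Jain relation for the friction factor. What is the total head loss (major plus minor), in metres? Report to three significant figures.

H_L ≈ 32.0 m

V = 4Q/(πD²) = 1.720 m/s; V²/2g = 0.1507 m
Re = 8.17×10^4, ε/D = 0.00152 → f = 0.02440 (Swamee-Jain)
Major: h_f = f(L/D)·V²/2g = 0.02440·7839·0.1507 = 28.83 m
Minor: ΣK = 21.0; h_m = ΣK·V²/2g = 3.172 m
Total H_L = 28.83 + 3.172 = 32.00 m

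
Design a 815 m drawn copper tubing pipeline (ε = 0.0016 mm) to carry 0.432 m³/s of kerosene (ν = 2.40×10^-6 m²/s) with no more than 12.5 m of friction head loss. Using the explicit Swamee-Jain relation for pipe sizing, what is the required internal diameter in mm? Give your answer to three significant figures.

Swamee-Jain (Type III): D = 0.66·[ε^1.25·(LQ²/(gh_f))^4.75 + ν·Q^9.4·(L/(gh_f))^5.2]^0.04
LQ²/(gh_f) = 1.240; L/(gh_f) = 6.646
Term 1 = ε^1.25·(…)^4.75 = 1.58×10^-7; Term 2 = ν·Q^9.4·(…)^5.2 = 1.70×10^-5
D = 0.66·(1.58×10^-7 + 1.70×10^-5)^0.04 = 0.4256 m = 426 mm
Check: V = 3.04 m/s, Re = 5.39×10^5, f = 0.01298, h_f = 11.7 m ≈ 12.5 m ✓

D ≈ 426 mm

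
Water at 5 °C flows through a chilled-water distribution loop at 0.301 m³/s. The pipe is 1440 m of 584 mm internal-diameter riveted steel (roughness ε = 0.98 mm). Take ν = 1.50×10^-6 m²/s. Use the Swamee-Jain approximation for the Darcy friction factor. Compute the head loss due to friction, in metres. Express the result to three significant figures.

h_f ≈ 3.64 m

V = 4Q/(πD²) = 4·0.301/(π·0.584²) = 1.124 m/s
Re = VD/ν = 1.124·0.584/1.50×10^-6 = 4.37×10^5 → turbulent
ε/D = 0.98/584 = 0.00168
Swamee-Jain: f = 0.02296
h_f = f(L/D)V²/(2g) = 0.02296·(1440/0.584)·1.124²/(2·9.81) = 3.644 m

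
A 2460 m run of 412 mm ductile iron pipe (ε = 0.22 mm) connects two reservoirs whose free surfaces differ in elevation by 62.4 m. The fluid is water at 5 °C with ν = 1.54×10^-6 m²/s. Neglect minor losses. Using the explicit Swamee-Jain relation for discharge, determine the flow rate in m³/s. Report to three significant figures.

Swamee-Jain (Type II): Q = -0.965·√(gD⁵h_f/L)·ln[ε/(3.7D) + √(3.17ν²L/(gD³h_f))]
√(gD⁵h_f/L) = √(9.81·0.412⁵·62.4/2460) = 0.05435
ε/(3.7D) = 1.44×10^-4; √(3.17ν²L/(gD³h_f)) = 2.08×10^-5
Q = -0.965·0.05435·ln(1.651×10^-4) = 0.4568 m³/s
Check: V = 3.43 m/s, Re = 9.17×10^5, f = 0.01757, h_f = 62.8 m ≈ 62.4 m ✓

Q ≈ 0.457 m³/s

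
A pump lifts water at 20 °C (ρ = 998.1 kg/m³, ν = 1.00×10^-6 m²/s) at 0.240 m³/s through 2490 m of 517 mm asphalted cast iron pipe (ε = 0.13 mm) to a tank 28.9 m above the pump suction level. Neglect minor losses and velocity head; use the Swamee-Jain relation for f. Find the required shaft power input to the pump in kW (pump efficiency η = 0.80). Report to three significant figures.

V = 4Q/(πD²) = 1.143 m/s; Re = 5.91×10^5; ε/D = 2.51×10^-4; f = 0.01578
h_f = f(L/D)V²/2g = 5.063 m
Total head H = z + h_f = 28.9 + 5.063 = 33.96 m
P_hyd = ρgQH = 998.1·9.81·0.240·33.96 = 79.81 kW
P_shaft = P_hyd/η = 79.81/0.80 = 99.76 kW

P_shaft ≈ 99.8 kW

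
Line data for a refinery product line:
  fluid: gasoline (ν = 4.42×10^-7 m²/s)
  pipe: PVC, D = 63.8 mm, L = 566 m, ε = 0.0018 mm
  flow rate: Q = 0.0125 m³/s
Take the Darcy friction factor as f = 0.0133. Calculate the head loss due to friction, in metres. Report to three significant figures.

h_f ≈ 91.9 m

V = 4Q/(πD²) = 4·0.0125/(π·0.0638²) = 3.910 m/s
h_f = f(L/D)V²/(2g) = 0.01330·(566/0.0638)·3.910²/(2·9.81) = 91.94 m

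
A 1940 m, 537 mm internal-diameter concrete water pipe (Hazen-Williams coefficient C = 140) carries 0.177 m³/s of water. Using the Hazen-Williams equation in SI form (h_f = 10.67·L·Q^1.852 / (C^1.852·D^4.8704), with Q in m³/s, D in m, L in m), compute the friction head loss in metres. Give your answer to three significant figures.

h_f = 10.67·1940·0.177^1.852 / (140^1.852·0.537^4.8704) = 1.835 m

h_f ≈ 1.84 m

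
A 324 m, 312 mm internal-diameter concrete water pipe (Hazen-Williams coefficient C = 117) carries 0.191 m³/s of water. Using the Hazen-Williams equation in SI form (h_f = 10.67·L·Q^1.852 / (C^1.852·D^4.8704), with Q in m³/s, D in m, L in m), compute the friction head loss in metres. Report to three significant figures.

h_f ≈ 6.93 m

h_f = 10.67·324·0.191^1.852 / (117^1.852·0.312^4.8704) = 6.927 m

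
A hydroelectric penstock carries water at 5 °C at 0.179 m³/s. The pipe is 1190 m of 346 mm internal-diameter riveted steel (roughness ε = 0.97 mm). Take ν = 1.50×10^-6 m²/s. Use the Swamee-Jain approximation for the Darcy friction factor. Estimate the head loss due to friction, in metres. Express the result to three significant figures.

V = 4Q/(πD²) = 4·0.179/(π·0.346²) = 1.904 m/s
Re = VD/ν = 1.904·0.346/1.50×10^-6 = 4.39×10^5 → turbulent
ε/D = 0.97/346 = 0.00280
Swamee-Jain: f = 0.02612
h_f = f(L/D)V²/(2g) = 0.02612·(1190/0.346)·1.904²/(2·9.81) = 16.59 m

h_f ≈ 16.6 m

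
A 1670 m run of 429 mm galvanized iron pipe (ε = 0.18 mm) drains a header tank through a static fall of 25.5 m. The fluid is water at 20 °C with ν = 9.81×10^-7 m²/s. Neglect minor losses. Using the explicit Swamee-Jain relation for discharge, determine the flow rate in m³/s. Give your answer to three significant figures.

Swamee-Jain (Type II): Q = -0.965·√(gD⁵h_f/L)·ln[ε/(3.7D) + √(3.17ν²L/(gD³h_f))]
√(gD⁵h_f/L) = √(9.81·0.429⁵·25.5/1670) = 0.04665
ε/(3.7D) = 1.13×10^-4; √(3.17ν²L/(gD³h_f)) = 1.61×10^-5
Q = -0.965·0.04665·ln(1.295×10^-4) = 0.4030 m³/s
Check: V = 2.79 m/s, Re = 1.22×10^6, f = 0.01663, h_f = 25.6 m ≈ 25.5 m ✓

Q ≈ 0.403 m³/s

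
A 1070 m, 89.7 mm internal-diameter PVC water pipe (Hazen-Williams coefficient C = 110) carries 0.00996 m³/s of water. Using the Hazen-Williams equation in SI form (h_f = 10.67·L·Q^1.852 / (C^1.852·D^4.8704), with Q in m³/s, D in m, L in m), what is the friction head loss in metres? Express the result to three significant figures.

h_f = 10.67·1070·0.00996^1.852 / (110^1.852·0.0897^4.8704) = 46.77 m

h_f ≈ 46.8 m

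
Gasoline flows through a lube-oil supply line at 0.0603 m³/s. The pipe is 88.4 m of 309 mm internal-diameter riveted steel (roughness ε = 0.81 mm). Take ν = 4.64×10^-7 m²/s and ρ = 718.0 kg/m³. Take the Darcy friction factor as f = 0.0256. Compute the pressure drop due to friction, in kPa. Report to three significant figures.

Δp ≈ 1.70 kPa

V = 4Q/(πD²) = 4·0.0603/(π·0.309²) = 0.8041 m/s
h_f = f(L/D)V²/(2g) = 0.02560·(88.4/0.309)·0.8041²/(2·9.81) = 0.2414 m
Δp = ρg·h_f = 718.0·9.81·0.2414 = 1.700 kPa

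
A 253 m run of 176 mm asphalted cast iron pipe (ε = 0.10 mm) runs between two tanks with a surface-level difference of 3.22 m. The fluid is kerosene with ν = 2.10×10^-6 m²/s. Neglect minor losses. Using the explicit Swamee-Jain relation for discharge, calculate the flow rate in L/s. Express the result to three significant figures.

Q ≈ 36.0 L/s

Swamee-Jain (Type II): Q = -0.965·√(gD⁵h_f/L)·ln[ε/(3.7D) + √(3.17ν²L/(gD³h_f))]
√(gD⁵h_f/L) = √(9.81·0.176⁵·3.22/253) = 0.004592
ε/(3.7D) = 1.54×10^-4; √(3.17ν²L/(gD³h_f)) = 1.43×10^-4
Q = -0.965·0.004592·ln(2.969×10^-4) = 0.03599 m³/s
Check: V = 1.48 m/s, Re = 1.24×10^5, f = 0.02020, h_f = 3.24 m ≈ 3.22 m ✓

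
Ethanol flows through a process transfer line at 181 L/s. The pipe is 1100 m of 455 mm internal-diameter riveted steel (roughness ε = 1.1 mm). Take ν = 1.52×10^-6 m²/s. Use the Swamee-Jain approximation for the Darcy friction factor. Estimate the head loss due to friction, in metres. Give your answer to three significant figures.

V = 4Q/(πD²) = 4·0.181/(π·0.455²) = 1.113 m/s
Re = VD/ν = 1.113·0.455/1.52×10^-6 = 3.33×10^5 → turbulent
ε/D = 1.1/455 = 0.00242
Swamee-Jain: f = 0.02526
h_f = f(L/D)V²/(2g) = 0.02526·(1100/0.455)·1.113²/(2·9.81) = 3.857 m

h_f ≈ 3.86 m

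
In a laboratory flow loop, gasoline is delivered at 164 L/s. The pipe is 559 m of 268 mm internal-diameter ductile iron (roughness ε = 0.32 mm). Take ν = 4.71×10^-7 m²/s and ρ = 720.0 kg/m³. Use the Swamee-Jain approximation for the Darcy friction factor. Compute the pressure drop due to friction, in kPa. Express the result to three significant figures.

Δp ≈ 132 kPa

V = 4Q/(πD²) = 4·0.164/(π·0.268²) = 2.907 m/s
Re = VD/ν = 2.907·0.268/4.71×10^-7 = 1.65×10^6 → turbulent
ε/D = 0.32/268 = 0.00119
Swamee-Jain: f = 0.02074
h_f = f(L/D)V²/(2g) = 0.02074·(559/0.268)·2.907²/(2·9.81) = 18.63 m
Δp = ρg·h_f = 720.0·9.81·18.63 = 131.6 kPa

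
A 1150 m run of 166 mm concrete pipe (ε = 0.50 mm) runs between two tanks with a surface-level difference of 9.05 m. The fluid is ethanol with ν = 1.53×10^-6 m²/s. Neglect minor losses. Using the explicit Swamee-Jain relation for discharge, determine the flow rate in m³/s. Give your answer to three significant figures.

Q ≈ 0.0209 m³/s

Swamee-Jain (Type II): Q = -0.965·√(gD⁵h_f/L)·ln[ε/(3.7D) + √(3.17ν²L/(gD³h_f))]
√(gD⁵h_f/L) = √(9.81·0.166⁵·9.05/1150) = 0.003119
ε/(3.7D) = 8.14×10^-4; √(3.17ν²L/(gD³h_f)) = 1.45×10^-4
Q = -0.965·0.003119·ln(9.590×10^-4) = 0.02092 m³/s
Check: V = 0.967 m/s, Re = 1.05×10^5, f = 0.02768, h_f = 9.13 m ≈ 9.05 m ✓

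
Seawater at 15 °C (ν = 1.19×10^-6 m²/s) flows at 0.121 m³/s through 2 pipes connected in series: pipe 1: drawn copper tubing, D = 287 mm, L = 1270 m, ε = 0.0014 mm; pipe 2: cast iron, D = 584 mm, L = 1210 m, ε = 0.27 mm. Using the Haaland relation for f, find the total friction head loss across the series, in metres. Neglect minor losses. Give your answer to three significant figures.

Pipe 1: V = 1.870 m/s, Re = 4.51×10^5, ε/D = 4.88×10^-6, f = 0.01336, h_1 = f(L/D)V²/2g = 10.54 m
Pipe 2: V = 0.4517 m/s, Re = 2.22×10^5, ε/D = 4.62×10^-4, f = 0.01827, h_2 = f(L/D)V²/2g = 0.3937 m
Series → Q common, losses add: H = Σh = 10.93 m

H ≈ 10.9 m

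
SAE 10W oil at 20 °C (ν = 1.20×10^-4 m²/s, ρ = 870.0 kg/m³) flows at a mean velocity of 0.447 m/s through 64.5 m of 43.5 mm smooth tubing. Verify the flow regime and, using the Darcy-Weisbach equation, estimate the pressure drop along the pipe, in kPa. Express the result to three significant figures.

Re = VD/ν = 0.447·0.04350/1.20×10^-4 = 162 → laminar (Re < 2300)
f = 64/Re = 0.3950
h_f = f(L/D)V²/(2g) = 0.3950·(64.5/0.04350)·0.447²/(2·9.81) = 5.964 m
Δp = ρg·h_f = 870.0·9.81·5.964 = 50.90 kPa

Δp ≈ 50.9 kPa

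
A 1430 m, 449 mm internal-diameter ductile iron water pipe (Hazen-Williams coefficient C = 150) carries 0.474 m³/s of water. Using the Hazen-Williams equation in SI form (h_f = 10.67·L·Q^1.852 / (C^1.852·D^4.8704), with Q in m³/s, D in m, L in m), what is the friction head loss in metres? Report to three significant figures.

h_f ≈ 17.6 m

h_f = 10.67·1430·0.474^1.852 / (150^1.852·0.449^4.8704) = 17.64 m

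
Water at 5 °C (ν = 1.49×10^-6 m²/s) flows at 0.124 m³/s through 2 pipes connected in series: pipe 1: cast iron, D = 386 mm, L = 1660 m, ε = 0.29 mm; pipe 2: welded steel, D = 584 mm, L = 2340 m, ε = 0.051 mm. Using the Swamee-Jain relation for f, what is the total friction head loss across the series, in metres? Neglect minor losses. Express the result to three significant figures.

H ≈ 5.58 m

Pipe 1: V = 1.060 m/s, Re = 2.75×10^5, ε/D = 7.51×10^-4, f = 0.01974, h_1 = f(L/D)V²/2g = 4.858 m
Pipe 2: V = 0.4629 m/s, Re = 1.81×10^5, ε/D = 8.73×10^-5, f = 0.01655, h_2 = f(L/D)V²/2g = 0.7242 m
Series → Q common, losses add: H = Σh = 5.582 m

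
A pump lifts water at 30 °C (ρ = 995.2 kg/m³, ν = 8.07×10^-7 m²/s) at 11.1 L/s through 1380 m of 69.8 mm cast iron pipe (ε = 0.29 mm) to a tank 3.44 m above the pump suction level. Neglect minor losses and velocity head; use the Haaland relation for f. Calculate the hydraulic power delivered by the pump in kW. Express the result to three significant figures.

V = 4Q/(πD²) = 2.901 m/s; Re = 2.51×10^5; ε/D = 0.00415; f = 0.02918
h_f = f(L/D)V²/2g = 247.4 m
Total head H = z + h_f = 3.44 + 247.4 = 250.9 m
P_hyd = ρgQH = 995.2·9.81·0.0111·250.9 = 27.19 kW

P_hyd ≈ 27.2 kW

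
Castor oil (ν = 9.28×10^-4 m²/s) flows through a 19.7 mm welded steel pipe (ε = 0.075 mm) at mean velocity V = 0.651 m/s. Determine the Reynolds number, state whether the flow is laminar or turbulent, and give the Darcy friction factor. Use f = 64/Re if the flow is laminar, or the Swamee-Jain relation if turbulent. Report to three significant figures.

Re = VD/ν = 0.6510·0.0197/9.28×10^-4 = 13.8
Re < 2300 → laminar → f = 64/Re = 4.631

Re ≈ 13.8; laminar; f = 64/Re ≈ 4.63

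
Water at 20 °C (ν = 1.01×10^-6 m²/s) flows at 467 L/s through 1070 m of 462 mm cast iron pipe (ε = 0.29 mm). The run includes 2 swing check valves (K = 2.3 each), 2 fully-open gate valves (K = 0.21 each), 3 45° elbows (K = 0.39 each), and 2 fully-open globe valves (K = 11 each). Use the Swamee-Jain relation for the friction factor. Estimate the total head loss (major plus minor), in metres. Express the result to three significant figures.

H_L ≈ 27.6 m

V = 4Q/(πD²) = 2.786 m/s; V²/2g = 0.3955 m
Re = 1.27×10^6, ε/D = 6.28×10^-4 → f = 0.01801 (Swamee-Jain)
Major: h_f = f(L/D)·V²/2g = 0.01801·2316·0.3955 = 16.50 m
Minor: ΣK = 28.2; h_m = ΣK·V²/2g = 11.15 m
Total H_L = 16.50 + 11.15 = 27.65 m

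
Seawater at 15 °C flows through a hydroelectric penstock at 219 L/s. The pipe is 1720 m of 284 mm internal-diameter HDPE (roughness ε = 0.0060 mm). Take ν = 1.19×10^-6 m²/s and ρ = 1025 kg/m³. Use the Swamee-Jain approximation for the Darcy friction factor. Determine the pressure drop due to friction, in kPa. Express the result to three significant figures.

Δp ≈ 461 kPa

V = 4Q/(πD²) = 4·0.219/(π·0.284²) = 3.457 m/s
Re = VD/ν = 3.457·0.284/1.19×10^-6 = 8.25×10^5 → turbulent
ε/D = 0.0060/284 = 2.11×10^-5
Swamee-Jain: f = 0.01244
h_f = f(L/D)V²/(2g) = 0.01244·(1720/0.284)·3.457²/(2·9.81) = 45.89 m
Δp = ρg·h_f = 1025·9.81·45.89 = 461.5 kPa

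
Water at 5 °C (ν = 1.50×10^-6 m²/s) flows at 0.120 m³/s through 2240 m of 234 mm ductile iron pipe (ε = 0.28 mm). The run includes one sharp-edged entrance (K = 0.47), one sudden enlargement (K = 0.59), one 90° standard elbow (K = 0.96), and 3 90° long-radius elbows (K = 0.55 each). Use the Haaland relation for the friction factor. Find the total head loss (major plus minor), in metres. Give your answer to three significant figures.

V = 4Q/(πD²) = 2.790 m/s; V²/2g = 0.3968 m
Re = 4.35×10^5, ε/D = 0.00120 → f = 0.02109 (Haaland)
Major: h_f = f(L/D)·V²/2g = 0.02109·9573·0.3968 = 80.12 m
Minor: ΣK = 3.67; h_m = ΣK·V²/2g = 1.456 m
Total H_L = 80.12 + 1.456 = 81.57 m

H_L ≈ 81.6 m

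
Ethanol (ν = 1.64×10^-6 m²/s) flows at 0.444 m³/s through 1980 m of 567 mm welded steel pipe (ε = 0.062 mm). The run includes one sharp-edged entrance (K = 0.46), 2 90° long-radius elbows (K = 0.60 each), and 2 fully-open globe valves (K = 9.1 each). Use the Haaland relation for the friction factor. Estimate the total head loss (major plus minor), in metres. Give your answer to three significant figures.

V = 4Q/(πD²) = 1.758 m/s; V²/2g = 0.1576 m
Re = 6.08×10^5, ε/D = 1.09×10^-4 → f = 0.01407 (Haaland)
Major: h_f = f(L/D)·V²/2g = 0.01407·3492·0.1576 = 7.744 m
Minor: ΣK = 19.9; h_m = ΣK·V²/2g = 3.130 m
Total H_L = 7.744 + 3.130 = 10.87 m

H_L ≈ 10.9 m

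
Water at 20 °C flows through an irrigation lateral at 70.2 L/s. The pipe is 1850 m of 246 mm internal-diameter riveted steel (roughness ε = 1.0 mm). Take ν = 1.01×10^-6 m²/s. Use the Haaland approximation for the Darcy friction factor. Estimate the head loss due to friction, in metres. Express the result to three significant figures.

h_f ≈ 24.2 m

V = 4Q/(πD²) = 4·0.0702/(π·0.246²) = 1.477 m/s
Re = VD/ν = 1.477·0.246/1.01×10^-6 = 3.60×10^5 → turbulent
ε/D = 1.0/246 = 0.00407
Haaland: f = 0.02888
h_f = f(L/D)V²/(2g) = 0.02888·(1850/0.246)·1.477²/(2·9.81) = 24.15 m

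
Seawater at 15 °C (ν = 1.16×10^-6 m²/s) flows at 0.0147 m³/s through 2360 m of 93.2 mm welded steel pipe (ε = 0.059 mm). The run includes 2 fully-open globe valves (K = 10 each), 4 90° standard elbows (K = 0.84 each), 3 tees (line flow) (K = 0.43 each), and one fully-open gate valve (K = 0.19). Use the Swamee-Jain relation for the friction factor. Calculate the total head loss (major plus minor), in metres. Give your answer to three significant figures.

V = 4Q/(πD²) = 2.155 m/s; V²/2g = 0.2366 m
Re = 1.73×10^5, ε/D = 6.33×10^-4 → f = 0.01984 (Swamee-Jain)
Major: h_f = f(L/D)·V²/2g = 0.01984·25322·0.2366 = 118.9 m
Minor: ΣK = 24.8; h_m = ΣK·V²/2g = 5.878 m
Total H_L = 118.9 + 5.878 = 124.7 m

H_L ≈ 125 m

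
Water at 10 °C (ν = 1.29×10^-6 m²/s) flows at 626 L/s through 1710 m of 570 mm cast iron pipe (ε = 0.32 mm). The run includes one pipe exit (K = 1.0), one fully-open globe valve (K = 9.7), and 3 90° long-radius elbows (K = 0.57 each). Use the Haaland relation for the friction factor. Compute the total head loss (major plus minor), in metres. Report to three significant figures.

H_L ≈ 20.0 m

V = 4Q/(πD²) = 2.453 m/s; V²/2g = 0.3067 m
Re = 1.08×10^6, ε/D = 5.61×10^-4 → f = 0.01755 (Haaland)
Major: h_f = f(L/D)·V²/2g = 0.01755·3000·0.3067 = 16.15 m
Minor: ΣK = 12.4; h_m = ΣK·V²/2g = 3.807 m
Total H_L = 16.15 + 3.807 = 19.96 m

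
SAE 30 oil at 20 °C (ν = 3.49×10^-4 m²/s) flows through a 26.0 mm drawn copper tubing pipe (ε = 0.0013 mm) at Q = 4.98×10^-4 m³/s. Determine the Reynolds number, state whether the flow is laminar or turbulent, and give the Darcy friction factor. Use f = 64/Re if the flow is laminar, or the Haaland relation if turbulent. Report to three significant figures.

Re ≈ 69.9; laminar; f = 64/Re ≈ 0.916

V = 4Q/(πD²) = 0.9380 m/s
Re = VD/ν = 0.9380·0.0260/3.49×10^-4 = 69.9
Re < 2300 → laminar → f = 64/Re = 0.9159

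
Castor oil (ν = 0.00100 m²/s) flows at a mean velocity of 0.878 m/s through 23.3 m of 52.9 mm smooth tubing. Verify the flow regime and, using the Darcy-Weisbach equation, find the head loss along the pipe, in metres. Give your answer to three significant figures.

Re = VD/ν = 0.878·0.05290/0.00100 = 46.4 → laminar (Re < 2300)
f = 64/Re = 1.378
h_f = f(L/D)V²/(2g) = 1.378·(23.3/0.05290)·0.878²/(2·9.81) = 23.85 m

h_f ≈ 23.8 m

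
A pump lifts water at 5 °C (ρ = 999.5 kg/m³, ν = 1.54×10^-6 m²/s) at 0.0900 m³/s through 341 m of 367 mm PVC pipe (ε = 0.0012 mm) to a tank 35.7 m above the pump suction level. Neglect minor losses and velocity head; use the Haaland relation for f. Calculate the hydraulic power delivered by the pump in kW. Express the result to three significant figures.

V = 4Q/(πD²) = 0.8508 m/s; Re = 2.03×10^5; ε/D = 3.27×10^-6; f = 0.01548
h_f = f(L/D)V²/2g = 0.5305 m
Total head H = z + h_f = 35.7 + 0.5305 = 36.23 m
P_hyd = ρgQH = 999.5·9.81·0.0900·36.23 = 31.97 kW

P_hyd ≈ 32.0 kW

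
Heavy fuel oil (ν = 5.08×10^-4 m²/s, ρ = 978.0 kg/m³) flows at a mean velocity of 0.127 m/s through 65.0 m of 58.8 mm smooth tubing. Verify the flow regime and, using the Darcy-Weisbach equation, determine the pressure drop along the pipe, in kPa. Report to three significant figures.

Re = VD/ν = 0.127·0.05880/5.08×10^-4 = 14.7 → laminar (Re < 2300)
f = 64/Re = 4.354
h_f = f(L/D)V²/(2g) = 4.354·(65.0/0.05880)·0.127²/(2·9.81) = 3.956 m
Δp = ρg·h_f = 978.0·9.81·3.956 = 37.96 kPa

Δp ≈ 38.0 kPa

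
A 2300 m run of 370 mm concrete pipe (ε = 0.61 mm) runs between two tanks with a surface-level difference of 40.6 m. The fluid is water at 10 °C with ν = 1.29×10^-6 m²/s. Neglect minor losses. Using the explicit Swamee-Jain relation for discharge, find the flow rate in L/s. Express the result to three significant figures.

Q ≈ 256 L/s

Swamee-Jain (Type II): Q = -0.965·√(gD⁵h_f/L)·ln[ε/(3.7D) + √(3.17ν²L/(gD³h_f))]
√(gD⁵h_f/L) = √(9.81·0.370⁵·40.6/2300) = 0.03465
ε/(3.7D) = 4.46×10^-4; √(3.17ν²L/(gD³h_f)) = 2.45×10^-5
Q = -0.965·0.03465·ln(4.701×10^-4) = 0.2562 m³/s
Check: V = 2.38 m/s, Re = 6.84×10^5, f = 0.02267, h_f = 40.8 m ≈ 40.6 m ✓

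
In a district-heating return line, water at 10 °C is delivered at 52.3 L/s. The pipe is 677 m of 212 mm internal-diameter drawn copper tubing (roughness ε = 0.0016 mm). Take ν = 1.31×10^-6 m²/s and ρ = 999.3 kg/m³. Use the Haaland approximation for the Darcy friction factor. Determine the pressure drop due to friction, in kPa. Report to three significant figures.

Δp ≈ 52.6 kPa

V = 4Q/(πD²) = 4·0.0523/(π·0.212²) = 1.482 m/s
Re = VD/ν = 1.482·0.212/1.31×10^-6 = 2.40×10^5 → turbulent
ε/D = 0.0016/212 = 7.55×10^-6
Haaland: f = 0.01502
h_f = f(L/D)V²/(2g) = 0.01502·(677/0.212)·1.482²/(2·9.81) = 5.365 m
Δp = ρg·h_f = 999.3·9.81·5.365 = 52.59 kPa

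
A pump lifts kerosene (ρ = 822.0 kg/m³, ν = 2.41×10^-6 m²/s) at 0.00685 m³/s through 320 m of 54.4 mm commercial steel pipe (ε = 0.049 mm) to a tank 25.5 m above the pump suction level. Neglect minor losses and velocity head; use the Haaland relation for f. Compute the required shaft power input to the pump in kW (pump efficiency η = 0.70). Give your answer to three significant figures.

P_shaft ≈ 6.65 kW

V = 4Q/(πD²) = 2.947 m/s; Re = 6.65×10^4; ε/D = 9.01×10^-4; f = 0.02259
h_f = f(L/D)V²/2g = 58.82 m
Total head H = z + h_f = 25.5 + 58.82 = 84.32 m
P_hyd = ρgQH = 822.0·9.81·0.00685·84.32 = 4.658 kW
P_shaft = P_hyd/η = 4.658/0.70 = 6.654 kW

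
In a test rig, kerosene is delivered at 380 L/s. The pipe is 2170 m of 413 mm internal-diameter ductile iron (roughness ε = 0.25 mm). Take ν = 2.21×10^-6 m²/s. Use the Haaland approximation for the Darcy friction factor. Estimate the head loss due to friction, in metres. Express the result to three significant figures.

V = 4Q/(πD²) = 4·0.380/(π·0.413²) = 2.837 m/s
Re = VD/ν = 2.837·0.413/2.21×10^-6 = 5.30×10^5 → turbulent
ε/D = 0.25/413 = 6.05×10^-4
Haaland: f = 0.01818
h_f = f(L/D)V²/(2g) = 0.01818·(2170/0.413)·2.837²/(2·9.81) = 39.16 m

h_f ≈ 39.2 m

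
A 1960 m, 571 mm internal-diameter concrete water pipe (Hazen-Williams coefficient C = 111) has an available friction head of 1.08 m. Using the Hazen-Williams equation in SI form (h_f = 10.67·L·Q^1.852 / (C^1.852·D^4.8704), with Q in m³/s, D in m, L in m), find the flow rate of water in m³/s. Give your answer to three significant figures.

Rearranging: Q = [h_f·C^1.852·D^4.8704 / (10.67·L)]^(1/1.852)
Q = [1.08·111^1.852·0.571^4.8704 / (10.67·1960)]^0.540 = 0.1232 m³/s

Q ≈ 0.123 m³/s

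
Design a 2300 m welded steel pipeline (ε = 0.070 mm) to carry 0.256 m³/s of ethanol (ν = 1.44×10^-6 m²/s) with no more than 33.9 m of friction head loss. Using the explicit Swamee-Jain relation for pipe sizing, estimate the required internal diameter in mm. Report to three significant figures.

Swamee-Jain (Type III): D = 0.66·[ε^1.25·(LQ²/(gh_f))^4.75 + ν·Q^9.4·(L/(gh_f))^5.2]^0.04
LQ²/(gh_f) = 0.4533; L/(gh_f) = 6.916
Term 1 = ε^1.25·(…)^4.75 = 1.49×10^-7; Term 2 = ν·Q^9.4·(…)^5.2 = 9.19×10^-8
D = 0.66·(1.49×10^-7 + 9.19×10^-8)^0.04 = 0.3588 m = 359 mm
Check: V = 2.53 m/s, Re = 6.31×10^5, f = 0.01517, h_f = 31.8 m ≈ 33.9 m ✓

D ≈ 359 mm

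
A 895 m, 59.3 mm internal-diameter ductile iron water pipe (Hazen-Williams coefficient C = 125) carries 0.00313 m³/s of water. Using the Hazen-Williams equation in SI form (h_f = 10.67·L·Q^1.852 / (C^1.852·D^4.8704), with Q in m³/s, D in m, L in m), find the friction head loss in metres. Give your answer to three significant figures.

h_f ≈ 27.2 m

h_f = 10.67·895·0.00313^1.852 / (125^1.852·0.0593^4.8704) = 27.16 m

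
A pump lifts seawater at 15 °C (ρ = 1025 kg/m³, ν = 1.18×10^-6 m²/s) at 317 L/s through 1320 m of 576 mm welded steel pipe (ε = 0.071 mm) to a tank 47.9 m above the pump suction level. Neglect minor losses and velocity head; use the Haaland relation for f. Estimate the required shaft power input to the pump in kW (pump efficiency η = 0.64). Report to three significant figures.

V = 4Q/(πD²) = 1.217 m/s; Re = 5.94×10^5; ε/D = 1.23×10^-4; f = 0.01427
h_f = f(L/D)V²/2g = 2.466 m
Total head H = z + h_f = 47.9 + 2.466 = 50.37 m
P_hyd = ρgQH = 1025·9.81·0.317·50.37 = 160.5 kW
P_shaft = P_hyd/η = 160.5/0.64 = 250.8 kW

P_shaft ≈ 251 kW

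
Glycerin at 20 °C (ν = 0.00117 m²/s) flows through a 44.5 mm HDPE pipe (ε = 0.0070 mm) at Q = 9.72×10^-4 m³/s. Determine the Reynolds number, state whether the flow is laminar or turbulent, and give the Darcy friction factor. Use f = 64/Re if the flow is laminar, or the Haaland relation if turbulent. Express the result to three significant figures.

V = 4Q/(πD²) = 0.6250 m/s
Re = VD/ν = 0.6250·0.0445/0.00117 = 23.8
Re < 2300 → laminar → f = 64/Re = 2.692

Re ≈ 23.8; laminar; f = 64/Re ≈ 2.69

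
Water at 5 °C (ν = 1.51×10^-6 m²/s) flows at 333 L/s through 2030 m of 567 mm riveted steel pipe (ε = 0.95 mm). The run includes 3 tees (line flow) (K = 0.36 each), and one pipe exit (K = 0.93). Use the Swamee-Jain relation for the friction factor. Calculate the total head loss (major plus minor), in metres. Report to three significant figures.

V = 4Q/(πD²) = 1.319 m/s; V²/2g = 0.08865 m
Re = 4.95×10^5, ε/D = 0.00168 → f = 0.02289 (Swamee-Jain)
Major: h_f = f(L/D)·V²/2g = 0.02289·3580·0.08865 = 7.266 m
Minor: ΣK = 2.01; h_m = ΣK·V²/2g = 0.1782 m
Total H_L = 7.266 + 0.1782 = 7.444 m

H_L ≈ 7.44 m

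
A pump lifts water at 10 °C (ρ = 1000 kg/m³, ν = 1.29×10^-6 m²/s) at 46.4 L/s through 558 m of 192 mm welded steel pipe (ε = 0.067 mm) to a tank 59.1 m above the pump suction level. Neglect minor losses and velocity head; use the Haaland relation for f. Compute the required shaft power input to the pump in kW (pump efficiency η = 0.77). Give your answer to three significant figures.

V = 4Q/(πD²) = 1.603 m/s; Re = 2.39×10^5; ε/D = 3.49×10^-4; f = 0.01749
h_f = f(L/D)V²/2g = 6.653 m
Total head H = z + h_f = 59.1 + 6.653 = 65.75 m
P_hyd = ρgQH = 1000·9.81·0.0464·65.75 = 29.93 kW
P_shaft = P_hyd/η = 29.93/0.77 = 38.87 kW

P_shaft ≈ 38.9 kW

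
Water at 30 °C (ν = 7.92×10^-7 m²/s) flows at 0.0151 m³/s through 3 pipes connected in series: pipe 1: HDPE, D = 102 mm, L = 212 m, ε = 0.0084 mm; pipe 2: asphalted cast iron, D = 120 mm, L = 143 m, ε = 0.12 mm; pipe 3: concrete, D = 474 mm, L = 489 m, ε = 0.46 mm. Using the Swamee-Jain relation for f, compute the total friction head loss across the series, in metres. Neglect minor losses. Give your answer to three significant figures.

Pipe 1: V = 1.848 m/s, Re = 2.38×10^5, ε/D = 8.24×10^-5, f = 0.01581, h_1 = f(L/D)V²/2g = 5.718 m
Pipe 2: V = 1.335 m/s, Re = 2.02×10^5, ε/D = 0.00100, f = 0.02118, h_2 = f(L/D)V²/2g = 2.293 m
Pipe 3: V = 0.08557 m/s, Re = 5.12×10^4, ε/D = 9.70×10^-4, f = 0.02402, h_3 = f(L/D)V²/2g = 0.009247 m
Series → Q common, losses add: H = Σh = 8.020 m

H ≈ 8.02 m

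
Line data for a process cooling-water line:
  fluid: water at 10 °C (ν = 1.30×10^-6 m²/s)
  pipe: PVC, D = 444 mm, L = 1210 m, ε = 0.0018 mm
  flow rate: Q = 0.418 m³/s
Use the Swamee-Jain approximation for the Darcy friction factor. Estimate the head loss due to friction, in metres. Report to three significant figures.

V = 4Q/(πD²) = 4·0.418/(π·0.444²) = 2.700 m/s
Re = VD/ν = 2.700·0.444/1.30×10^-6 = 9.22×10^5 → turbulent
ε/D = 0.0018/444 = 4.05×10^-6
Swamee-Jain: f = 0.01186
h_f = f(L/D)V²/(2g) = 0.01186·(1210/0.444)·2.700²/(2·9.81) = 12.01 m

h_f ≈ 12.0 m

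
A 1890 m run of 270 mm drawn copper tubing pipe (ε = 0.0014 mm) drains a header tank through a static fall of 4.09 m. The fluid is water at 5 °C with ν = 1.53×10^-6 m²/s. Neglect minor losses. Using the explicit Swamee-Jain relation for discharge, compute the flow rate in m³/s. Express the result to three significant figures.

Swamee-Jain (Type II): Q = -0.965·√(gD⁵h_f/L)·ln[ε/(3.7D) + √(3.17ν²L/(gD³h_f))]
√(gD⁵h_f/L) = √(9.81·0.270⁵·4.09/1890) = 0.005519
ε/(3.7D) = 1.40×10^-6; √(3.17ν²L/(gD³h_f)) = 1.33×10^-4
Q = -0.965·0.005519·ln(1.347×10^-4) = 0.04747 m³/s
Check: V = 0.829 m/s, Re = 1.46×10^5, f = 0.01656, h_f = 4.06 m ≈ 4.09 m ✓

Q ≈ 0.0475 m³/s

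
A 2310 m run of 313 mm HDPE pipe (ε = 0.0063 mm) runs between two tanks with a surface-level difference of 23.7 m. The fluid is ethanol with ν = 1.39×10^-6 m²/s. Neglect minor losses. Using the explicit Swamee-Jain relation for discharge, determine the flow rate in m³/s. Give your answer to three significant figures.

Swamee-Jain (Type II): Q = -0.965·√(gD⁵h_f/L)·ln[ε/(3.7D) + √(3.17ν²L/(gD³h_f))]
√(gD⁵h_f/L) = √(9.81·0.313⁵·23.7/2310) = 0.01739
ε/(3.7D) = 5.44×10^-6; √(3.17ν²L/(gD³h_f)) = 4.45×10^-5
Q = -0.965·0.01739·ln(4.999×10^-5) = 0.1662 m³/s
Check: V = 2.16 m/s, Re = 4.86×10^5, f = 0.01347, h_f = 23.6 m ≈ 23.7 m ✓

Q ≈ 0.166 m³/s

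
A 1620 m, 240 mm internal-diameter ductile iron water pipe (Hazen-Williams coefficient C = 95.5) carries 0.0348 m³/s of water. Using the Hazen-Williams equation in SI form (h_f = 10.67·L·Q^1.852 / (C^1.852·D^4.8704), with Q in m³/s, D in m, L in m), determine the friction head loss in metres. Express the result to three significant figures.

h_f = 10.67·1620·0.0348^1.852 / (95.5^1.852·0.240^4.8704) = 7.733 m

h_f ≈ 7.73 m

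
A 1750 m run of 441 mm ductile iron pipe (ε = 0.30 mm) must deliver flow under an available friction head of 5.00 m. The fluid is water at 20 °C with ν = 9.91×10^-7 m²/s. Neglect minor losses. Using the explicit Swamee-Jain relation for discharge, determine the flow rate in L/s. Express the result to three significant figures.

Swamee-Jain (Type II): Q = -0.965·√(gD⁵h_f/L)·ln[ε/(3.7D) + √(3.17ν²L/(gD³h_f))]
√(gD⁵h_f/L) = √(9.81·0.441⁵·5.00/1750) = 0.02162
ε/(3.7D) = 1.84×10^-4; √(3.17ν²L/(gD³h_f)) = 3.60×10^-5
Q = -0.965·0.02162·ln(2.198×10^-4) = 0.1757 m³/s
Check: V = 1.15 m/s, Re = 5.12×10^5, f = 0.01880, h_f = 5.03 m ≈ 5.00 m ✓

Q ≈ 176 L/s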